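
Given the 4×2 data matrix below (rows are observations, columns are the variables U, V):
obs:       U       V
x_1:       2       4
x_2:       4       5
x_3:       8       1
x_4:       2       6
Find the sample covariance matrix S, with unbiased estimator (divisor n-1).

Step 1 — column means:
  mean(U) = (2 + 4 + 8 + 2) / 4 = 16/4 = 4
  mean(V) = (4 + 5 + 1 + 6) / 4 = 16/4 = 4

Step 2 — sample covariance S[i,j] = (1/(n-1)) · Σ_k (x_{k,i} - mean_i) · (x_{k,j} - mean_j), with n-1 = 3.
  S[U,U] = ((-2)·(-2) + (0)·(0) + (4)·(4) + (-2)·(-2)) / 3 = 24/3 = 8
  S[U,V] = ((-2)·(0) + (0)·(1) + (4)·(-3) + (-2)·(2)) / 3 = -16/3 = -5.3333
  S[V,V] = ((0)·(0) + (1)·(1) + (-3)·(-3) + (2)·(2)) / 3 = 14/3 = 4.6667

S is symmetric (S[j,i] = S[i,j]). Assembling:

S = [[8, -5.3333],
 [-5.3333, 4.6667]]


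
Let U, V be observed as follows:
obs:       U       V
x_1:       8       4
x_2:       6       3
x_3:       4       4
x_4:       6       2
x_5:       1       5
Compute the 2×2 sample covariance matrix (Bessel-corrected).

Step 1 — column means:
  mean(U) = (8 + 6 + 4 + 6 + 1) / 5 = 25/5 = 5
  mean(V) = (4 + 3 + 4 + 2 + 5) / 5 = 18/5 = 3.6

Step 2 — sample covariance S[i,j] = (1/(n-1)) · Σ_k (x_{k,i} - mean_i) · (x_{k,j} - mean_j), with n-1 = 4.
  S[U,U] = ((3)·(3) + (1)·(1) + (-1)·(-1) + (1)·(1) + (-4)·(-4)) / 4 = 28/4 = 7
  S[U,V] = ((3)·(0.4) + (1)·(-0.6) + (-1)·(0.4) + (1)·(-1.6) + (-4)·(1.4)) / 4 = -7/4 = -1.75
  S[V,V] = ((0.4)·(0.4) + (-0.6)·(-0.6) + (0.4)·(0.4) + (-1.6)·(-1.6) + (1.4)·(1.4)) / 4 = 5.2/4 = 1.3

S is symmetric (S[j,i] = S[i,j]). Assembling:

S = [[7, -1.75],
 [-1.75, 1.3]]


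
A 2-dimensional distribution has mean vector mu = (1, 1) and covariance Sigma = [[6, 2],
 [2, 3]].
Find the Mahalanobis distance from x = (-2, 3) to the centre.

Step 1 — centre the observation: (x - mu) = (-3, 2).

Step 2 — invert Sigma. det(Sigma) = 6·3 - (2)² = 14.
  Sigma^{-1} = (1/det) · [[d, -b], [-b, a]] = [[0.2143, -0.1429],
 [-0.1429, 0.4286]].

Step 3 — form the quadratic (x - mu)^T · Sigma^{-1} · (x - mu):
  Sigma^{-1} · (x - mu) = (-0.9286, 1.2857).
  (x - mu)^T · [Sigma^{-1} · (x - mu)] = (-3)·(-0.9286) + (2)·(1.2857) = 5.3571.

Step 4 — take square root: d = √(5.3571) ≈ 2.3146.

d(x, mu) = √(5.3571) ≈ 2.3146


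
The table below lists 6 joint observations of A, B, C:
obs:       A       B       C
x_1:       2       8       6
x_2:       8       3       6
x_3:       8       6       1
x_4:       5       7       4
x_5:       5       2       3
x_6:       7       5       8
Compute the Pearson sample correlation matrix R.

Step 1 — column means:
  mean(A) = (2 + 8 + 8 + 5 + 5 + 7) / 6 = 35/6 = 5.8333
  mean(B) = (8 + 3 + 6 + 7 + 2 + 5) / 6 = 31/6 = 5.1667
  mean(C) = (6 + 6 + 1 + 4 + 3 + 8) / 6 = 28/6 = 4.6667

Step 2 — sample variances and covariances s[i,j] = (1/(n-1)) · Σ_k (x_{k,i} - mean_i) · (x_{k,j} - mean_j), with n-1 = 5:
  s[A,A] = ((-3.8333)·(-3.8333) + (2.1667)·(2.1667) + (2.1667)·(2.1667) + (-0.8333)·(-0.8333) + (-0.8333)·(-0.8333) + (1.1667)·(1.1667)) / 5 = 26.8333/5 = 5.3667
  s[A,B] = ((-3.8333)·(2.8333) + (2.1667)·(-2.1667) + (2.1667)·(0.8333) + (-0.8333)·(1.8333) + (-0.8333)·(-3.1667) + (1.1667)·(-0.1667)) / 5 = -12.8333/5 = -2.5667
  s[A,C] = ((-3.8333)·(1.3333) + (2.1667)·(1.3333) + (2.1667)·(-3.6667) + (-0.8333)·(-0.6667) + (-0.8333)·(-1.6667) + (1.1667)·(3.3333)) / 5 = -4.3333/5 = -0.8667
  s[B,B] = ((2.8333)·(2.8333) + (-2.1667)·(-2.1667) + (0.8333)·(0.8333) + (1.8333)·(1.8333) + (-3.1667)·(-3.1667) + (-0.1667)·(-0.1667)) / 5 = 26.8333/5 = 5.3667
  s[B,C] = ((2.8333)·(1.3333) + (-2.1667)·(1.3333) + (0.8333)·(-3.6667) + (1.8333)·(-0.6667) + (-3.1667)·(-1.6667) + (-0.1667)·(3.3333)) / 5 = 1.3333/5 = 0.2667
  s[C,C] = ((1.3333)·(1.3333) + (1.3333)·(1.3333) + (-3.6667)·(-3.6667) + (-0.6667)·(-0.6667) + (-1.6667)·(-1.6667) + (3.3333)·(3.3333)) / 5 = 31.3333/5 = 6.2667
  Sample standard deviations s_i = √(s[i,i]):
  s(A) = √(5.3667) = 2.3166
  s(B) = √(5.3667) = 2.3166
  s(C) = √(6.2667) = 2.5033

Step 3 — r_{ij} = s_{ij} / (s_i · s_j):
  r[A,A] = 1 (diagonal).
  r[A,B] = -2.5667 / (2.3166 · 2.3166) = -2.5667 / 5.3667 = -0.4783
  r[A,C] = -0.8667 / (2.3166 · 2.5033) = -0.8667 / 5.7992 = -0.1494
  r[B,B] = 1 (diagonal).
  r[B,C] = 0.2667 / (2.3166 · 2.5033) = 0.2667 / 5.7992 = 0.046
  r[C,C] = 1 (diagonal).

R is symmetric with unit diagonal. Assembling:

R = [[1, -0.4783, -0.1494],
 [-0.4783, 1, 0.046],
 [-0.1494, 0.046, 1]]


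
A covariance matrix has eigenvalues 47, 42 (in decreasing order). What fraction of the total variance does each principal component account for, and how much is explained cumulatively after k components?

Step 1 — total variance = trace(Sigma) = Σ λ_i = 47 + 42 = 89.

Step 2 — fraction explained by component i = λ_i / Σ λ:
  PC1: 47/89 = 0.5281
  PC2: 42/89 = 0.4719

Step 3 — cumulative fraction after k components = (λ_1 + ... + λ_k) / Σ λ:
  k = 1: 47/89 = 0.5281
  k = 2: (47 + 42)/89 = 89/89 = 1

Summary (fraction, with percent):

explained: PC1 0.5281 (52.81%), PC2 0.4719 (47.19%);  cumulative: 0.5281, 1


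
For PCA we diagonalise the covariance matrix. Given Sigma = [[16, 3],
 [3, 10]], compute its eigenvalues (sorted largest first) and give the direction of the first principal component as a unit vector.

Step 1 — characteristic polynomial of 2×2 Sigma:
  det(Sigma - λI) = λ² - trace · λ + det = 0.
  trace = 16 + 10 = 26, det = 16·10 - (3)² = 151.
Step 2 — discriminant:
  Δ = trace² - 4·det = 676 - 604 = 72.
Step 3 — eigenvalues:
  λ = (trace ± √Δ)/2 = (26 ± 8.4853)/2,
  λ_1 = 17.2426,  λ_2 = 8.7574.

Step 4 — unit eigenvector for λ_1: solve (Sigma - λ_1 I)v = 0. First row:
  (16 - 17.2426)·v_x + (3)·v_y = 0, i.e. (-1.2426)·v_x + (3)·v_y = 0,
  so v ∝ (b, λ_1 - a) = (3, 1.2426) = u.
  ||u|| = √((3)² + (1.2426)²) = √(10.5442) ≈ 3.2472,
  v_1 = u/||u|| ≈ (0.9239, 0.3827) (||v_1|| = 1).

λ_1 = 17.2426,  λ_2 = 8.7574;  v_1 ≈ (0.9239, 0.3827)


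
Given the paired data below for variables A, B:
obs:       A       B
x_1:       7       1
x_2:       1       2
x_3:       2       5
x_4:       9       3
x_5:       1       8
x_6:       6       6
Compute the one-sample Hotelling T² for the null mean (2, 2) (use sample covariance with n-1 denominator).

Step 1 — sample mean vector:
  mean(A) = (7 + 1 + 2 + 9 + 1 + 6) / 6 = 26/6 = 4.3333
  mean(B) = (1 + 2 + 5 + 3 + 8 + 6) / 6 = 25/6 = 4.1667
  x̄ = (4.3333, 4.1667),  deviation x̄ - mu_0 = (4.3333, 4.1667) - (2, 2) = (2.3333, 2.1667).

Step 2 — sample covariance matrix, S[i,j] = (1/(n-1)) · Σ_k (x_{k,i} - mean_i) · (x_{k,j} - mean_j), divisor n-1 = 5:
  S[A,A] = ((2.6667)·(2.6667) + (-3.3333)·(-3.3333) + (-2.3333)·(-2.3333) + (4.6667)·(4.6667) + (-3.3333)·(-3.3333) + (1.6667)·(1.6667)) / 5 = 59.3333/5 = 11.8667
  S[A,B] = ((2.6667)·(-3.1667) + (-3.3333)·(-2.1667) + (-2.3333)·(0.8333) + (4.6667)·(-1.1667) + (-3.3333)·(3.8333) + (1.6667)·(1.8333)) / 5 = -18.3333/5 = -3.6667
  S[B,B] = ((-3.1667)·(-3.1667) + (-2.1667)·(-2.1667) + (0.8333)·(0.8333) + (-1.1667)·(-1.1667) + (3.8333)·(3.8333) + (1.8333)·(1.8333)) / 5 = 34.8333/5 = 6.9667
  S = [[11.8667, -3.6667],
 [-3.6667, 6.9667]].

Step 3 — invert S. det(S) = 11.8667·6.9667 - (-3.6667)² = 69.2267.
  S^{-1} = (1/det) · [[d, -b], [-b, a]] = [[0.1006, 0.053],
 [0.053, 0.1714]].

Step 4 — quadratic form (x̄ - mu_0)^T · S^{-1} · (x̄ - mu_0):
  S^{-1} · (x̄ - mu_0) = (0.3496, 0.495),
  (x̄ - mu_0)^T · [...] = (2.3333)·(0.3496) + (2.1667)·(0.495) = 1.8882.

Step 5 — scale by n: T² = 6 · 1.8882 = 11.329.

T² ≈ 11.329


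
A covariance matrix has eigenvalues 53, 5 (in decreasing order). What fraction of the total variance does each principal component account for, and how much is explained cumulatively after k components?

Step 1 — total variance = trace(Sigma) = Σ λ_i = 53 + 5 = 58.

Step 2 — fraction explained by component i = λ_i / Σ λ:
  PC1: 53/58 = 0.9138
  PC2: 5/58 = 0.0862

Step 3 — cumulative fraction after k components = (λ_1 + ... + λ_k) / Σ λ:
  k = 1: 53/58 = 0.9138
  k = 2: (53 + 5)/58 = 58/58 = 1

Summary (fraction, with percent):

explained: PC1 0.9138 (91.38%), PC2 0.0862 (8.62%);  cumulative: 0.9138, 1


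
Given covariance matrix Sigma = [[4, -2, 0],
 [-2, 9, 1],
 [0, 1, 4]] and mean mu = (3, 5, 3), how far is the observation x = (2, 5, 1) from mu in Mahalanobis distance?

Step 1 — centre the observation: (x - mu) = (-1, 0, -2).

Step 2 — invert Sigma (cofactor / det for 3×3, or solve directly):
  Sigma^{-1} = [[0.2823, 0.0645, -0.0161],
 [0.0645, 0.129, -0.0323],
 [-0.0161, -0.0323, 0.2581]].

Step 3 — form the quadratic (x - mu)^T · Sigma^{-1} · (x - mu):
  Sigma^{-1} · (x - mu) = (-0.25, 0, -0.5).
  (x - mu)^T · [Sigma^{-1} · (x - mu)] = (-1)·(-0.25) + (0)·(0) + (-2)·(-0.5) = 1.25.

Step 4 — take square root: d = √(1.25) ≈ 1.118.

d(x, mu) = √(1.25) ≈ 1.118


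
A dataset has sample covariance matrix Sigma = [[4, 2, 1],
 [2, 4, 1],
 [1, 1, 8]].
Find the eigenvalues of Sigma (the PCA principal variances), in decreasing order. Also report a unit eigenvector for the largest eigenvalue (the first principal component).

Step 1 — characteristic polynomial p(λ) = det(λI - Sigma) = λ³ - tr·λ² + c_1·λ - det, where tr = trace, c_1 = sum of the principal 2×2 minors, det = det(Sigma):
  tr = 4 + 4 + 8 = 16,
  c_1 = (4·4 - (2)²) + (4·8 - (1)²) + (4·8 - (1)²) = 12 + 31 + 31 = 74,
  det = 4·(4·8 - (1)²) - (2)·((2)·8 - (1)·(1)) + (1)·((2)·(1) - 4·(1)) = 4·(31) - (2)·(15) + (1)·(-2) = 92.
  So p(λ) = λ³ - 16λ² + 74λ - 92.
Step 2 — look for an integer root (rational root theorem: any rational root is an integer divisor of 92). Testing λ = 2:
  p(2) = 8 - 64 + 148 - 92 = 0  ✓
  Dividing out (λ - 2): p(λ) = (λ - 2)(λ² - 14λ + 46).
Step 3 — remaining eigenvalues from the quadratic λ² - 14λ + 46 = 0:
  Δ = 14² - 4·46 = 196 - 184 = 12,  λ = (14 ± √12)/2 = (14 ± 3.4641)/2 ≈ 8.7321 or 5.2679.
  Sorted: λ_1 = 8.7321,  λ_2 = 5.2679,  λ_3 = 2  (check: sum = 16 = tr ✓).

Step 4 — unit eigenvector for λ_1 ≈ 8.7321: v spans the null space of (Sigma - λ_1 I), whose rows are
  r_1 = (-4.7321, 2, 1),  r_2 = (2, -4.7321, 1),  r_3 = (1, 1, -0.7321).
  v is orthogonal to every row, so take v ∝ r_1 × r_2 = ((2)·(1) - (1)·(-4.7321), (1)·(2) - (-4.7321)·(1), (-4.7321)·(-4.7321) - (2)·(2)) ≈ (6.7321, 6.7321, 18.3923).
  Let u = (6.7321, 6.7321, 18.3923).
  ||u|| = √((6.7321)² + (6.7321)² + (18.3923)²) = √(428.9179) ≈ 20.7103,  v_1 = u/||u|| ≈ (0.3251, 0.3251, 0.8881) (||v_1|| = 1).

λ_1 = 8.7321,  λ_2 = 5.2679,  λ_3 = 2;  v_1 ≈ (0.3251, 0.3251, 0.8881)


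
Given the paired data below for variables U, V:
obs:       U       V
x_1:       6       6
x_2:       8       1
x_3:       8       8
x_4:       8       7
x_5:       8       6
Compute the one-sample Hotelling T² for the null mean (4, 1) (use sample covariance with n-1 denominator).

Step 1 — sample mean vector:
  mean(U) = (6 + 8 + 8 + 8 + 8) / 5 = 38/5 = 7.6
  mean(V) = (6 + 1 + 8 + 7 + 6) / 5 = 28/5 = 5.6
  x̄ = (7.6, 5.6),  deviation x̄ - mu_0 = (7.6, 5.6) - (4, 1) = (3.6, 4.6).

Step 2 — sample covariance matrix, S[i,j] = (1/(n-1)) · Σ_k (x_{k,i} - mean_i) · (x_{k,j} - mean_j), divisor n-1 = 4:
  S[U,U] = ((-1.6)·(-1.6) + (0.4)·(0.4) + (0.4)·(0.4) + (0.4)·(0.4) + (0.4)·(0.4)) / 4 = 3.2/4 = 0.8
  S[U,V] = ((-1.6)·(0.4) + (0.4)·(-4.6) + (0.4)·(2.4) + (0.4)·(1.4) + (0.4)·(0.4)) / 4 = -0.8/4 = -0.2
  S[V,V] = ((0.4)·(0.4) + (-4.6)·(-4.6) + (2.4)·(2.4) + (1.4)·(1.4) + (0.4)·(0.4)) / 4 = 29.2/4 = 7.3
  S = [[0.8, -0.2],
 [-0.2, 7.3]].

Step 3 — invert S. det(S) = 0.8·7.3 - (-0.2)² = 5.8.
  S^{-1} = (1/det) · [[d, -b], [-b, a]] = [[1.2586, 0.0345],
 [0.0345, 0.1379]].

Step 4 — quadratic form (x̄ - mu_0)^T · S^{-1} · (x̄ - mu_0):
  S^{-1} · (x̄ - mu_0) = (4.6897, 0.7586),
  (x̄ - mu_0)^T · [...] = (3.6)·(4.6897) + (4.6)·(0.7586) = 20.3724.

Step 5 — scale by n: T² = 5 · 20.3724 = 101.8621.

T² ≈ 101.8621


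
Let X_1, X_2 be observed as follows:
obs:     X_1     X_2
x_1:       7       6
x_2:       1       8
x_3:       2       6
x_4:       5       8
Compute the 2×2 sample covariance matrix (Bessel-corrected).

Step 1 — column means:
  mean(X_1) = (7 + 1 + 2 + 5) / 4 = 15/4 = 3.75
  mean(X_2) = (6 + 8 + 6 + 8) / 4 = 28/4 = 7

Step 2 — sample covariance S[i,j] = (1/(n-1)) · Σ_k (x_{k,i} - mean_i) · (x_{k,j} - mean_j), with n-1 = 3.
  S[X_1,X_1] = ((3.25)·(3.25) + (-2.75)·(-2.75) + (-1.75)·(-1.75) + (1.25)·(1.25)) / 3 = 22.75/3 = 7.5833
  S[X_1,X_2] = ((3.25)·(-1) + (-2.75)·(1) + (-1.75)·(-1) + (1.25)·(1)) / 3 = -3/3 = -1
  S[X_2,X_2] = ((-1)·(-1) + (1)·(1) + (-1)·(-1) + (1)·(1)) / 3 = 4/3 = 1.3333

S is symmetric (S[j,i] = S[i,j]). Assembling:

S = [[7.5833, -1],
 [-1, 1.3333]]


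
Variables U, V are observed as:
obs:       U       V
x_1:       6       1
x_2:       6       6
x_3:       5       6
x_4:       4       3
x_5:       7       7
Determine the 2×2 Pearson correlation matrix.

Step 1 — column means:
  mean(U) = (6 + 6 + 5 + 4 + 7) / 5 = 28/5 = 5.6
  mean(V) = (1 + 6 + 6 + 3 + 7) / 5 = 23/5 = 4.6

Step 2 — sample variances and covariances s[i,j] = (1/(n-1)) · Σ_k (x_{k,i} - mean_i) · (x_{k,j} - mean_j), with n-1 = 4:
  s[U,U] = ((0.4)·(0.4) + (0.4)·(0.4) + (-0.6)·(-0.6) + (-1.6)·(-1.6) + (1.4)·(1.4)) / 4 = 5.2/4 = 1.3
  s[U,V] = ((0.4)·(-3.6) + (0.4)·(1.4) + (-0.6)·(1.4) + (-1.6)·(-1.6) + (1.4)·(2.4)) / 4 = 4.2/4 = 1.05
  s[V,V] = ((-3.6)·(-3.6) + (1.4)·(1.4) + (1.4)·(1.4) + (-1.6)·(-1.6) + (2.4)·(2.4)) / 4 = 25.2/4 = 6.3
  Sample standard deviations s_i = √(s[i,i]):
  s(U) = √(1.3) = 1.1402
  s(V) = √(6.3) = 2.51

Step 3 — r_{ij} = s_{ij} / (s_i · s_j):
  r[U,U] = 1 (diagonal).
  r[U,V] = 1.05 / (1.1402 · 2.51) = 1.05 / 2.8618 = 0.3669
  r[V,V] = 1 (diagonal).

R is symmetric with unit diagonal. Assembling:

R = [[1, 0.3669],
 [0.3669, 1]]


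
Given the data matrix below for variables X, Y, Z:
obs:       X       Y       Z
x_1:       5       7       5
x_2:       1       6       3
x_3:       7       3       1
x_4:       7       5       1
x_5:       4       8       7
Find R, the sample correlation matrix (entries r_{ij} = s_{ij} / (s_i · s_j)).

Step 1 — column means:
  mean(X) = (5 + 1 + 7 + 7 + 4) / 5 = 24/5 = 4.8
  mean(Y) = (7 + 6 + 3 + 5 + 8) / 5 = 29/5 = 5.8
  mean(Z) = (5 + 3 + 1 + 1 + 7) / 5 = 17/5 = 3.4

Step 2 — sample variances and covariances s[i,j] = (1/(n-1)) · Σ_k (x_{k,i} - mean_i) · (x_{k,j} - mean_j), with n-1 = 4:
  s[X,X] = ((0.2)·(0.2) + (-3.8)·(-3.8) + (2.2)·(2.2) + (2.2)·(2.2) + (-0.8)·(-0.8)) / 4 = 24.8/4 = 6.2
  s[X,Y] = ((0.2)·(1.2) + (-3.8)·(0.2) + (2.2)·(-2.8) + (2.2)·(-0.8) + (-0.8)·(2.2)) / 4 = -10.2/4 = -2.55
  s[X,Z] = ((0.2)·(1.6) + (-3.8)·(-0.4) + (2.2)·(-2.4) + (2.2)·(-2.4) + (-0.8)·(3.6)) / 4 = -11.6/4 = -2.9
  s[Y,Y] = ((1.2)·(1.2) + (0.2)·(0.2) + (-2.8)·(-2.8) + (-0.8)·(-0.8) + (2.2)·(2.2)) / 4 = 14.8/4 = 3.7
  s[Y,Z] = ((1.2)·(1.6) + (0.2)·(-0.4) + (-2.8)·(-2.4) + (-0.8)·(-2.4) + (2.2)·(3.6)) / 4 = 18.4/4 = 4.6
  s[Z,Z] = ((1.6)·(1.6) + (-0.4)·(-0.4) + (-2.4)·(-2.4) + (-2.4)·(-2.4) + (3.6)·(3.6)) / 4 = 27.2/4 = 6.8
  Sample standard deviations s_i = √(s[i,i]):
  s(X) = √(6.2) = 2.49
  s(Y) = √(3.7) = 1.9235
  s(Z) = √(6.8) = 2.6077

Step 3 — r_{ij} = s_{ij} / (s_i · s_j):
  r[X,X] = 1 (diagonal).
  r[X,Y] = -2.55 / (2.49 · 1.9235) = -2.55 / 4.7896 = -0.5324
  r[X,Z] = -2.9 / (2.49 · 2.6077) = -2.9 / 6.4931 = -0.4466
  r[Y,Y] = 1 (diagonal).
  r[Y,Z] = 4.6 / (1.9235 · 2.6077) = 4.6 / 5.016 = 0.9171
  r[Z,Z] = 1 (diagonal).

R is symmetric with unit diagonal. Assembling:

R = [[1, -0.5324, -0.4466],
 [-0.5324, 1, 0.9171],
 [-0.4466, 0.9171, 1]]


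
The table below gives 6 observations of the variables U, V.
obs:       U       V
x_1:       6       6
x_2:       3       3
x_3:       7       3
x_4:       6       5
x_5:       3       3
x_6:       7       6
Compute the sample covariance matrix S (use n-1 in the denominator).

Step 1 — column means:
  mean(U) = (6 + 3 + 7 + 6 + 3 + 7) / 6 = 32/6 = 5.3333
  mean(V) = (6 + 3 + 3 + 5 + 3 + 6) / 6 = 26/6 = 4.3333

Step 2 — sample covariance S[i,j] = (1/(n-1)) · Σ_k (x_{k,i} - mean_i) · (x_{k,j} - mean_j), with n-1 = 5.
  S[U,U] = ((0.6667)·(0.6667) + (-2.3333)·(-2.3333) + (1.6667)·(1.6667) + (0.6667)·(0.6667) + (-2.3333)·(-2.3333) + (1.6667)·(1.6667)) / 5 = 17.3333/5 = 3.4667
  S[U,V] = ((0.6667)·(1.6667) + (-2.3333)·(-1.3333) + (1.6667)·(-1.3333) + (0.6667)·(0.6667) + (-2.3333)·(-1.3333) + (1.6667)·(1.6667)) / 5 = 8.3333/5 = 1.6667
  S[V,V] = ((1.6667)·(1.6667) + (-1.3333)·(-1.3333) + (-1.3333)·(-1.3333) + (0.6667)·(0.6667) + (-1.3333)·(-1.3333) + (1.6667)·(1.6667)) / 5 = 11.3333/5 = 2.2667

S is symmetric (S[j,i] = S[i,j]). Assembling:

S = [[3.4667, 1.6667],
 [1.6667, 2.2667]]


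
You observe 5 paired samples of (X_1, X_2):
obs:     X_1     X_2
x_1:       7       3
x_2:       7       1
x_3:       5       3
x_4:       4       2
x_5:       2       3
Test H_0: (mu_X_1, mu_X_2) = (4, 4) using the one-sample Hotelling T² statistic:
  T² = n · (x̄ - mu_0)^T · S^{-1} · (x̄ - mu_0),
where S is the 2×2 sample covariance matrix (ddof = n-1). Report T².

Step 1 — sample mean vector:
  mean(X_1) = (7 + 7 + 5 + 4 + 2) / 5 = 25/5 = 5
  mean(X_2) = (3 + 1 + 3 + 2 + 3) / 5 = 12/5 = 2.4
  x̄ = (5, 2.4),  deviation x̄ - mu_0 = (5, 2.4) - (4, 4) = (1, -1.6).

Step 2 — sample covariance matrix, S[i,j] = (1/(n-1)) · Σ_k (x_{k,i} - mean_i) · (x_{k,j} - mean_j), divisor n-1 = 4:
  S[X_1,X_1] = ((2)·(2) + (2)·(2) + (0)·(0) + (-1)·(-1) + (-3)·(-3)) / 4 = 18/4 = 4.5
  S[X_1,X_2] = ((2)·(0.6) + (2)·(-1.4) + (0)·(0.6) + (-1)·(-0.4) + (-3)·(0.6)) / 4 = -3/4 = -0.75
  S[X_2,X_2] = ((0.6)·(0.6) + (-1.4)·(-1.4) + (0.6)·(0.6) + (-0.4)·(-0.4) + (0.6)·(0.6)) / 4 = 3.2/4 = 0.8
  S = [[4.5, -0.75],
 [-0.75, 0.8]].

Step 3 — invert S. det(S) = 4.5·0.8 - (-0.75)² = 3.0375.
  S^{-1} = (1/det) · [[d, -b], [-b, a]] = [[0.2634, 0.2469],
 [0.2469, 1.4815]].

Step 4 — quadratic form (x̄ - mu_0)^T · S^{-1} · (x̄ - mu_0):
  S^{-1} · (x̄ - mu_0) = (-0.1317, -2.1235),
  (x̄ - mu_0)^T · [...] = (1)·(-0.1317) + (-1.6)·(-2.1235) = 3.2658.

Step 5 — scale by n: T² = 5 · 3.2658 = 16.3292.

T² ≈ 16.3292


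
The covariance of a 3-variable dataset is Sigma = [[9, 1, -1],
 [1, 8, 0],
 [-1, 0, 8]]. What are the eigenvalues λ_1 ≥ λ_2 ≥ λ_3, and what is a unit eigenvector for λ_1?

Step 1 — characteristic polynomial p(λ) = det(λI - Sigma) = λ³ - tr·λ² + c_1·λ - det, where tr = trace, c_1 = sum of the principal 2×2 minors, det = det(Sigma):
  tr = 9 + 8 + 8 = 25,
  c_1 = (9·8 - (1)²) + (9·8 - (-1)²) + (8·8 - (0)²) = 71 + 71 + 64 = 206,
  det = 9·(8·8 - (0)²) - (1)·((1)·8 - (0)·(-1)) + (-1)·((1)·(0) - 8·(-1)) = 9·(64) - (1)·(8) + (-1)·(8) = 560.
  So p(λ) = λ³ - 25λ² + 206λ - 560.
Step 2 — look for an integer root (rational root theorem: any rational root is an integer divisor of 560). Testing λ = 7:
  p(7) = 343 - 1225 + 1442 - 560 = 0  ✓
  Dividing out (λ - 7): p(λ) = (λ - 7)(λ² - 18λ + 80).
Step 3 — remaining eigenvalues from the quadratic λ² - 18λ + 80 = 0:
  Δ = 18² - 4·80 = 324 - 320 = 4,  λ = (18 ± √4)/2 = (18 ± 2)/2 = 10 or 8.
  Sorted: λ_1 = 10,  λ_2 = 8,  λ_3 = 7  (check: sum = 25 = tr ✓).

Step 4 — unit eigenvector for λ_1 = 10: v spans the null space of (Sigma - λ_1 I), whose rows are
  r_1 = (-1, 1, -1),  r_2 = (1, -2, 0),  r_3 = (-1, 0, -2).
  v is orthogonal to every row, so take v ∝ r_1 × r_2 = ((1)·(0) - (-1)·(-2), (-1)·(1) - (-1)·(0), (-1)·(-2) - (1)·(1)) = (-2, -1, 1).
  Rescale (multiply by -1 so the first nonzero entry is positive): u = (2, 1, -1).
  ||u|| = √((2)² + (1)² + (-1)²) = √(6) ≈ 2.4495,  v_1 = u/||u|| ≈ (0.8165, 0.4082, -0.4082) (||v_1|| = 1).

λ_1 = 10,  λ_2 = 8,  λ_3 = 7;  v_1 ≈ (0.8165, 0.4082, -0.4082)


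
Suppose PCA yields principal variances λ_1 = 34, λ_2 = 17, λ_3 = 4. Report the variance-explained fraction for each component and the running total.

Step 1 — total variance = trace(Sigma) = Σ λ_i = 34 + 17 + 4 = 55.

Step 2 — fraction explained by component i = λ_i / Σ λ:
  PC1: 34/55 = 0.6182
  PC2: 17/55 = 0.3091
  PC3: 4/55 = 0.0727

Step 3 — cumulative fraction after k components = (λ_1 + ... + λ_k) / Σ λ:
  k = 1: 34/55 = 0.6182
  k = 2: (34 + 17)/55 = 51/55 = 0.9273
  k = 3: (34 + 17 + 4)/55 = 55/55 = 1

Summary (fraction, with percent):

explained: PC1 0.6182 (61.82%), PC2 0.3091 (30.91%), PC3 0.0727 (7.27%);  cumulative: 0.6182, 0.9273, 1


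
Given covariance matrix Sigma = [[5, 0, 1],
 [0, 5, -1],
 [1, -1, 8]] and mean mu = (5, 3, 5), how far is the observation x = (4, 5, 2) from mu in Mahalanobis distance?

Step 1 — centre the observation: (x - mu) = (-1, 2, -3).

Step 2 — invert Sigma (cofactor / det for 3×3, or solve directly):
  Sigma^{-1} = [[0.2053, -0.0053, -0.0263],
 [-0.0053, 0.2053, 0.0263],
 [-0.0263, 0.0263, 0.1316]].

Step 3 — form the quadratic (x - mu)^T · Sigma^{-1} · (x - mu):
  Sigma^{-1} · (x - mu) = (-0.1368, 0.3368, -0.3158).
  (x - mu)^T · [Sigma^{-1} · (x - mu)] = (-1)·(-0.1368) + (2)·(0.3368) + (-3)·(-0.3158) = 1.7579.

Step 4 — take square root: d = √(1.7579) ≈ 1.3259.

d(x, mu) = √(1.7579) ≈ 1.3259


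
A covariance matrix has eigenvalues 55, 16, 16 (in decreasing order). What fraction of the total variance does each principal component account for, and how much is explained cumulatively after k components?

Step 1 — total variance = trace(Sigma) = Σ λ_i = 55 + 16 + 16 = 87.

Step 2 — fraction explained by component i = λ_i / Σ λ:
  PC1: 55/87 = 0.6322
  PC2: 16/87 = 0.1839
  PC3: 16/87 = 0.1839

Step 3 — cumulative fraction after k components = (λ_1 + ... + λ_k) / Σ λ:
  k = 1: 55/87 = 0.6322
  k = 2: (55 + 16)/87 = 71/87 = 0.8161
  k = 3: (55 + 16 + 16)/87 = 87/87 = 1

Summary (fraction, with percent):

explained: PC1 0.6322 (63.22%), PC2 0.1839 (18.39%), PC3 0.1839 (18.39%);  cumulative: 0.6322, 0.8161, 1


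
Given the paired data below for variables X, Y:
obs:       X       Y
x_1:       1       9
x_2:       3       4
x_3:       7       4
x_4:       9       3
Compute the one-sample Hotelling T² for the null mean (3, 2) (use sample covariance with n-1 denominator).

Step 1 — sample mean vector:
  mean(X) = (1 + 3 + 7 + 9) / 4 = 20/4 = 5
  mean(Y) = (9 + 4 + 4 + 3) / 4 = 20/4 = 5
  x̄ = (5, 5),  deviation x̄ - mu_0 = (5, 5) - (3, 2) = (2, 3).

Step 2 — sample covariance matrix, S[i,j] = (1/(n-1)) · Σ_k (x_{k,i} - mean_i) · (x_{k,j} - mean_j), divisor n-1 = 3:
  S[X,X] = ((-4)·(-4) + (-2)·(-2) + (2)·(2) + (4)·(4)) / 3 = 40/3 = 13.3333
  S[X,Y] = ((-4)·(4) + (-2)·(-1) + (2)·(-1) + (4)·(-2)) / 3 = -24/3 = -8
  S[Y,Y] = ((4)·(4) + (-1)·(-1) + (-1)·(-1) + (-2)·(-2)) / 3 = 22/3 = 7.3333
  S = [[13.3333, -8],
 [-8, 7.3333]].

Step 3 — invert S. det(S) = 13.3333·7.3333 - (-8)² = 33.7778.
  S^{-1} = (1/det) · [[d, -b], [-b, a]] = [[0.2171, 0.2368],
 [0.2368, 0.3947]].

Step 4 — quadratic form (x̄ - mu_0)^T · S^{-1} · (x̄ - mu_0):
  S^{-1} · (x̄ - mu_0) = (1.1447, 1.6579),
  (x̄ - mu_0)^T · [...] = (2)·(1.1447) + (3)·(1.6579) = 7.2632.

Step 5 — scale by n: T² = 4 · 7.2632 = 29.0526.

T² ≈ 29.0526


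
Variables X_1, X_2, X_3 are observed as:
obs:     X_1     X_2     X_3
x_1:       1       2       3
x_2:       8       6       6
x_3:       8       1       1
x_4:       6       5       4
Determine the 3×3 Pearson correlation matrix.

Step 1 — column means:
  mean(X_1) = (1 + 8 + 8 + 6) / 4 = 23/4 = 5.75
  mean(X_2) = (2 + 6 + 1 + 5) / 4 = 14/4 = 3.5
  mean(X_3) = (3 + 6 + 1 + 4) / 4 = 14/4 = 3.5

Step 2 — sample variances and covariances s[i,j] = (1/(n-1)) · Σ_k (x_{k,i} - mean_i) · (x_{k,j} - mean_j), with n-1 = 3:
  s[X_1,X_1] = ((-4.75)·(-4.75) + (2.25)·(2.25) + (2.25)·(2.25) + (0.25)·(0.25)) / 3 = 32.75/3 = 10.9167
  s[X_1,X_2] = ((-4.75)·(-1.5) + (2.25)·(2.5) + (2.25)·(-2.5) + (0.25)·(1.5)) / 3 = 7.5/3 = 2.5
  s[X_1,X_3] = ((-4.75)·(-0.5) + (2.25)·(2.5) + (2.25)·(-2.5) + (0.25)·(0.5)) / 3 = 2.5/3 = 0.8333
  s[X_2,X_2] = ((-1.5)·(-1.5) + (2.5)·(2.5) + (-2.5)·(-2.5) + (1.5)·(1.5)) / 3 = 17/3 = 5.6667
  s[X_2,X_3] = ((-1.5)·(-0.5) + (2.5)·(2.5) + (-2.5)·(-2.5) + (1.5)·(0.5)) / 3 = 14/3 = 4.6667
  s[X_3,X_3] = ((-0.5)·(-0.5) + (2.5)·(2.5) + (-2.5)·(-2.5) + (0.5)·(0.5)) / 3 = 13/3 = 4.3333
  Sample standard deviations s_i = √(s[i,i]):
  s(X_1) = √(10.9167) = 3.304
  s(X_2) = √(5.6667) = 2.3805
  s(X_3) = √(4.3333) = 2.0817

Step 3 — r_{ij} = s_{ij} / (s_i · s_j):
  r[X_1,X_1] = 1 (diagonal).
  r[X_1,X_2] = 2.5 / (3.304 · 2.3805) = 2.5 / 7.8652 = 0.3179
  r[X_1,X_3] = 0.8333 / (3.304 · 2.0817) = 0.8333 / 6.8779 = 0.1212
  r[X_2,X_2] = 1 (diagonal).
  r[X_2,X_3] = 4.6667 / (2.3805 · 2.0817) = 4.6667 / 4.9554 = 0.9417
  r[X_3,X_3] = 1 (diagonal).

R is symmetric with unit diagonal. Assembling:

R = [[1, 0.3179, 0.1212],
 [0.3179, 1, 0.9417],
 [0.1212, 0.9417, 1]]


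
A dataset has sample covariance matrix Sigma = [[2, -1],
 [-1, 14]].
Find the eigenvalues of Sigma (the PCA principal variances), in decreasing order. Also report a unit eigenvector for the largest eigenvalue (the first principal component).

Step 1 — characteristic polynomial of 2×2 Sigma:
  det(Sigma - λI) = λ² - trace · λ + det = 0.
  trace = 2 + 14 = 16, det = 2·14 - (-1)² = 27.
Step 2 — discriminant:
  Δ = trace² - 4·det = 256 - 108 = 148.
Step 3 — eigenvalues:
  λ = (trace ± √Δ)/2 = (16 ± 12.1655)/2,
  λ_1 = 14.0828,  λ_2 = 1.9172.

Step 4 — unit eigenvector for λ_1: solve (Sigma - λ_1 I)v = 0. First row:
  (2 - 14.0828)·v_x + (-1)·v_y = 0, i.e. (-12.0828)·v_x + (-1)·v_y = 0,
  so v ∝ (b, λ_1 - a) = (-1, 12.0828); multiply by -1 so the first entry is positive: u = (1, -12.0828).
  ||u|| = √((1)² + (-12.0828)²) = √(146.9932) ≈ 12.1241,
  v_1 = u/||u|| ≈ (0.0825, -0.9966) (||v_1|| = 1).

λ_1 = 14.0828,  λ_2 = 1.9172;  v_1 ≈ (0.0825, -0.9966)


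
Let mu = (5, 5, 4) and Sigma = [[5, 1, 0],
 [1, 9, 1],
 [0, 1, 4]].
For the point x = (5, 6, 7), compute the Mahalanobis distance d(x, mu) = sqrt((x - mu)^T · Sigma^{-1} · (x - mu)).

Step 1 — centre the observation: (x - mu) = (0, 1, 3).

Step 2 — invert Sigma (cofactor / det for 3×3, or solve directly):
  Sigma^{-1} = [[0.2047, -0.0234, 0.0058],
 [-0.0234, 0.117, -0.0292],
 [0.0058, -0.0292, 0.2573]].

Step 3 — form the quadratic (x - mu)^T · Sigma^{-1} · (x - mu):
  Sigma^{-1} · (x - mu) = (-0.0058, 0.0292, 0.7427).
  (x - mu)^T · [Sigma^{-1} · (x - mu)] = (0)·(-0.0058) + (1)·(0.0292) + (3)·(0.7427) = 2.2573.

Step 4 — take square root: d = √(2.2573) ≈ 1.5024.

d(x, mu) = √(2.2573) ≈ 1.5024


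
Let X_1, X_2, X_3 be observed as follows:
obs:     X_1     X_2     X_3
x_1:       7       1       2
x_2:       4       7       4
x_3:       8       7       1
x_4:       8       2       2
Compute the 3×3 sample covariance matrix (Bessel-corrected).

Step 1 — column means:
  mean(X_1) = (7 + 4 + 8 + 8) / 4 = 27/4 = 6.75
  mean(X_2) = (1 + 7 + 7 + 2) / 4 = 17/4 = 4.25
  mean(X_3) = (2 + 4 + 1 + 2) / 4 = 9/4 = 2.25

Step 2 — sample covariance S[i,j] = (1/(n-1)) · Σ_k (x_{k,i} - mean_i) · (x_{k,j} - mean_j), with n-1 = 3.
  S[X_1,X_1] = ((0.25)·(0.25) + (-2.75)·(-2.75) + (1.25)·(1.25) + (1.25)·(1.25)) / 3 = 10.75/3 = 3.5833
  S[X_1,X_2] = ((0.25)·(-3.25) + (-2.75)·(2.75) + (1.25)·(2.75) + (1.25)·(-2.25)) / 3 = -7.75/3 = -2.5833
  S[X_1,X_3] = ((0.25)·(-0.25) + (-2.75)·(1.75) + (1.25)·(-1.25) + (1.25)·(-0.25)) / 3 = -6.75/3 = -2.25
  S[X_2,X_2] = ((-3.25)·(-3.25) + (2.75)·(2.75) + (2.75)·(2.75) + (-2.25)·(-2.25)) / 3 = 30.75/3 = 10.25
  S[X_2,X_3] = ((-3.25)·(-0.25) + (2.75)·(1.75) + (2.75)·(-1.25) + (-2.25)·(-0.25)) / 3 = 2.75/3 = 0.9167
  S[X_3,X_3] = ((-0.25)·(-0.25) + (1.75)·(1.75) + (-1.25)·(-1.25) + (-0.25)·(-0.25)) / 3 = 4.75/3 = 1.5833

S is symmetric (S[j,i] = S[i,j]). Assembling:

S = [[3.5833, -2.5833, -2.25],
 [-2.5833, 10.25, 0.9167],
 [-2.25, 0.9167, 1.5833]]


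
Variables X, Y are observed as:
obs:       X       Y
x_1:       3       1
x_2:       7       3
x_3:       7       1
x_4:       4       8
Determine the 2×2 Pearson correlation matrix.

Step 1 — column means:
  mean(X) = (3 + 7 + 7 + 4) / 4 = 21/4 = 5.25
  mean(Y) = (1 + 3 + 1 + 8) / 4 = 13/4 = 3.25

Step 2 — sample variances and covariances s[i,j] = (1/(n-1)) · Σ_k (x_{k,i} - mean_i) · (x_{k,j} - mean_j), with n-1 = 3:
  s[X,X] = ((-2.25)·(-2.25) + (1.75)·(1.75) + (1.75)·(1.75) + (-1.25)·(-1.25)) / 3 = 12.75/3 = 4.25
  s[X,Y] = ((-2.25)·(-2.25) + (1.75)·(-0.25) + (1.75)·(-2.25) + (-1.25)·(4.75)) / 3 = -5.25/3 = -1.75
  s[Y,Y] = ((-2.25)·(-2.25) + (-0.25)·(-0.25) + (-2.25)·(-2.25) + (4.75)·(4.75)) / 3 = 32.75/3 = 10.9167
  Sample standard deviations s_i = √(s[i,i]):
  s(X) = √(4.25) = 2.0616
  s(Y) = √(10.9167) = 3.304

Step 3 — r_{ij} = s_{ij} / (s_i · s_j):
  r[X,X] = 1 (diagonal).
  r[X,Y] = -1.75 / (2.0616 · 3.304) = -1.75 / 6.8114 = -0.2569
  r[Y,Y] = 1 (diagonal).

R is symmetric with unit diagonal. Assembling:

R = [[1, -0.2569],
 [-0.2569, 1]]


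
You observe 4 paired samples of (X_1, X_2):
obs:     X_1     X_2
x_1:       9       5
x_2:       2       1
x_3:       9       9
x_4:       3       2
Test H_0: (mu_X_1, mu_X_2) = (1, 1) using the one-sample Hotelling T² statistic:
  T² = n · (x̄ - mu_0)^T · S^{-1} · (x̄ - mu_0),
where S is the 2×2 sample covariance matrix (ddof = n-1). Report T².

Step 1 — sample mean vector:
  mean(X_1) = (9 + 2 + 9 + 3) / 4 = 23/4 = 5.75
  mean(X_2) = (5 + 1 + 9 + 2) / 4 = 17/4 = 4.25
  x̄ = (5.75, 4.25),  deviation x̄ - mu_0 = (5.75, 4.25) - (1, 1) = (4.75, 3.25).

Step 2 — sample covariance matrix, S[i,j] = (1/(n-1)) · Σ_k (x_{k,i} - mean_i) · (x_{k,j} - mean_j), divisor n-1 = 3:
  S[X_1,X_1] = ((3.25)·(3.25) + (-3.75)·(-3.75) + (3.25)·(3.25) + (-2.75)·(-2.75)) / 3 = 42.75/3 = 14.25
  S[X_1,X_2] = ((3.25)·(0.75) + (-3.75)·(-3.25) + (3.25)·(4.75) + (-2.75)·(-2.25)) / 3 = 36.25/3 = 12.0833
  S[X_2,X_2] = ((0.75)·(0.75) + (-3.25)·(-3.25) + (4.75)·(4.75) + (-2.25)·(-2.25)) / 3 = 38.75/3 = 12.9167
  S = [[14.25, 12.0833],
 [12.0833, 12.9167]].

Step 3 — invert S. det(S) = 14.25·12.9167 - (12.0833)² = 38.0556.
  S^{-1} = (1/det) · [[d, -b], [-b, a]] = [[0.3394, -0.3175],
 [-0.3175, 0.3745]].

Step 4 — quadratic form (x̄ - mu_0)^T · S^{-1} · (x̄ - mu_0):
  S^{-1} · (x̄ - mu_0) = (0.5803, -0.2912),
  (x̄ - mu_0)^T · [...] = (4.75)·(0.5803) + (3.25)·(-0.2912) = 1.8099.

Step 5 — scale by n: T² = 4 · 1.8099 = 7.2394.

T² ≈ 7.2394


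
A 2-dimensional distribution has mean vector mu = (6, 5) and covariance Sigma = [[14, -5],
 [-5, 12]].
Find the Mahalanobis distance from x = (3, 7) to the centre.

Step 1 — centre the observation: (x - mu) = (-3, 2).

Step 2 — invert Sigma. det(Sigma) = 14·12 - (-5)² = 143.
  Sigma^{-1} = (1/det) · [[d, -b], [-b, a]] = [[0.0839, 0.035],
 [0.035, 0.0979]].

Step 3 — form the quadratic (x - mu)^T · Sigma^{-1} · (x - mu):
  Sigma^{-1} · (x - mu) = (-0.1818, 0.0909).
  (x - mu)^T · [Sigma^{-1} · (x - mu)] = (-3)·(-0.1818) + (2)·(0.0909) = 0.7273.

Step 4 — take square root: d = √(0.7273) ≈ 0.8528.

d(x, mu) = √(0.7273) ≈ 0.8528


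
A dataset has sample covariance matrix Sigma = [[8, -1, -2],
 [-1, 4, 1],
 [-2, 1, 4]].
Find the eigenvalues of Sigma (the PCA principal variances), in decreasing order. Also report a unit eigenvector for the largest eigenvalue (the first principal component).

Step 1 — characteristic polynomial p(λ) = det(λI - Sigma) = λ³ - tr·λ² + c_1·λ - det, where tr = trace, c_1 = sum of the principal 2×2 minors, det = det(Sigma):
  tr = 8 + 4 + 4 = 16,
  c_1 = (8·4 - (-1)²) + (8·4 - (-2)²) + (4·4 - (1)²) = 31 + 28 + 15 = 74,
  det = 8·(4·4 - (1)²) - (-1)·((-1)·4 - (1)·(-2)) + (-2)·((-1)·(1) - 4·(-2)) = 8·(15) - (-1)·(-2) + (-2)·(7) = 104.
  So p(λ) = λ³ - 16λ² + 74λ - 104.
Step 2 — look for an integer root (rational root theorem: any rational root is an integer divisor of 104). Testing λ = 4:
  p(4) = 64 - 256 + 296 - 104 = 0  ✓
  Dividing out (λ - 4): p(λ) = (λ - 4)(λ² - 12λ + 26).
Step 3 — remaining eigenvalues from the quadratic λ² - 12λ + 26 = 0:
  Δ = 12² - 4·26 = 144 - 104 = 40,  λ = (12 ± √40)/2 = (12 ± 6.3246)/2 ≈ 9.1623 or 2.8377.
  Sorted: λ_1 = 9.1623,  λ_2 = 4,  λ_3 = 2.8377  (check: sum = 16 = tr ✓).

Step 4 — unit eigenvector for λ_1 ≈ 9.1623: v spans the null space of (Sigma - λ_1 I), whose rows are
  r_1 = (-1.1623, -1, -2),  r_2 = (-1, -5.1623, 1),  r_3 = (-2, 1, -5.1623).
  v is orthogonal to every row, so take v ∝ r_1 × r_2 = ((-1)·(1) - (-2)·(-5.1623), (-2)·(-1) - (-1.1623)·(1), (-1.1623)·(-5.1623) - (-1)·(-1)) ≈ (-11.3246, 3.1623, 5).
  Rescale (multiply by -1 so the first nonzero entry is positive): u = (11.3246, -3.1623, -5).
  ||u|| = √((11.3246)² + (-3.1623)² + (-5)²) = √(163.2456) ≈ 12.7768,  v_1 = u/||u|| ≈ (0.8863, -0.2475, -0.3913) (||v_1|| = 1).

λ_1 = 9.1623,  λ_2 = 4,  λ_3 = 2.8377;  v_1 ≈ (0.8863, -0.2475, -0.3913)


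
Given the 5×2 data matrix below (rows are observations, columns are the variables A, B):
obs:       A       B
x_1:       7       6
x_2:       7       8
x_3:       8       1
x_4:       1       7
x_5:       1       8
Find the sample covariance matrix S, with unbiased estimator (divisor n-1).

Step 1 — column means:
  mean(A) = (7 + 7 + 8 + 1 + 1) / 5 = 24/5 = 4.8
  mean(B) = (6 + 8 + 1 + 7 + 8) / 5 = 30/5 = 6

Step 2 — sample covariance S[i,j] = (1/(n-1)) · Σ_k (x_{k,i} - mean_i) · (x_{k,j} - mean_j), with n-1 = 4.
  S[A,A] = ((2.2)·(2.2) + (2.2)·(2.2) + (3.2)·(3.2) + (-3.8)·(-3.8) + (-3.8)·(-3.8)) / 4 = 48.8/4 = 12.2
  S[A,B] = ((2.2)·(0) + (2.2)·(2) + (3.2)·(-5) + (-3.8)·(1) + (-3.8)·(2)) / 4 = -23/4 = -5.75
  S[B,B] = ((0)·(0) + (2)·(2) + (-5)·(-5) + (1)·(1) + (2)·(2)) / 4 = 34/4 = 8.5

S is symmetric (S[j,i] = S[i,j]). Assembling:

S = [[12.2, -5.75],
 [-5.75, 8.5]]


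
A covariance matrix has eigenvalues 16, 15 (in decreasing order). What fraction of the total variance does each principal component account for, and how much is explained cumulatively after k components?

Step 1 — total variance = trace(Sigma) = Σ λ_i = 16 + 15 = 31.

Step 2 — fraction explained by component i = λ_i / Σ λ:
  PC1: 16/31 = 0.5161
  PC2: 15/31 = 0.4839

Step 3 — cumulative fraction after k components = (λ_1 + ... + λ_k) / Σ λ:
  k = 1: 16/31 = 0.5161
  k = 2: (16 + 15)/31 = 31/31 = 1

Summary (fraction, with percent):

explained: PC1 0.5161 (51.61%), PC2 0.4839 (48.39%);  cumulative: 0.5161, 1


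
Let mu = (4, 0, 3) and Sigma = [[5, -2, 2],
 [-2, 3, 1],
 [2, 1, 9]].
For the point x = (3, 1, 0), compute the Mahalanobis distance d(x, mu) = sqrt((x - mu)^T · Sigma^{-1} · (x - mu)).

Step 1 — centre the observation: (x - mu) = (-1, 1, -3).

Step 2 — invert Sigma (cofactor / det for 3×3, or solve directly):
  Sigma^{-1} = [[0.3514, 0.2703, -0.1081],
 [0.2703, 0.5541, -0.1216],
 [-0.1081, -0.1216, 0.1486]].

Step 3 — form the quadratic (x - mu)^T · Sigma^{-1} · (x - mu):
  Sigma^{-1} · (x - mu) = (0.2432, 0.6486, -0.4595).
  (x - mu)^T · [Sigma^{-1} · (x - mu)] = (-1)·(0.2432) + (1)·(0.6486) + (-3)·(-0.4595) = 1.7838.

Step 4 — take square root: d = √(1.7838) ≈ 1.3356.

d(x, mu) = √(1.7838) ≈ 1.3356


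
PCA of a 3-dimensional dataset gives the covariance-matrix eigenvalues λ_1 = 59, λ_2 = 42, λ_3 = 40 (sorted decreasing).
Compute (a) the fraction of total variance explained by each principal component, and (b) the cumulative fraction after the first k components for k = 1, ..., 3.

Step 1 — total variance = trace(Sigma) = Σ λ_i = 59 + 42 + 40 = 141.

Step 2 — fraction explained by component i = λ_i / Σ λ:
  PC1: 59/141 = 0.4184
  PC2: 42/141 = 0.2979
  PC3: 40/141 = 0.2837

Step 3 — cumulative fraction after k components = (λ_1 + ... + λ_k) / Σ λ:
  k = 1: 59/141 = 0.4184
  k = 2: (59 + 42)/141 = 101/141 = 0.7163
  k = 3: (59 + 42 + 40)/141 = 141/141 = 1

Summary (fraction, with percent):

explained: PC1 0.4184 (41.84%), PC2 0.2979 (29.79%), PC3 0.2837 (28.37%);  cumulative: 0.4184, 0.7163, 1


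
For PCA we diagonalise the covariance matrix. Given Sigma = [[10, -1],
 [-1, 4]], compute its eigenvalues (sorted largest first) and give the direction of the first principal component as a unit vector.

Step 1 — characteristic polynomial of 2×2 Sigma:
  det(Sigma - λI) = λ² - trace · λ + det = 0.
  trace = 10 + 4 = 14, det = 10·4 - (-1)² = 39.
Step 2 — discriminant:
  Δ = trace² - 4·det = 196 - 156 = 40.
Step 3 — eigenvalues:
  λ = (trace ± √Δ)/2 = (14 ± 6.3246)/2,
  λ_1 = 10.1623,  λ_2 = 3.8377.

Step 4 — unit eigenvector for λ_1: solve (Sigma - λ_1 I)v = 0. First row:
  (10 - 10.1623)·v_x + (-1)·v_y = 0, i.e. (-0.1623)·v_x + (-1)·v_y = 0,
  so v ∝ (b, λ_1 - a) = (-1, 0.1623); multiply by -1 so the first entry is positive: u = (1, -0.1623).
  ||u|| = √((1)² + (-0.1623)²) = √(1.0263) ≈ 1.0131,
  v_1 = u/||u|| ≈ (0.9871, -0.1602) (||v_1|| = 1).

λ_1 = 10.1623,  λ_2 = 3.8377;  v_1 ≈ (0.9871, -0.1602)


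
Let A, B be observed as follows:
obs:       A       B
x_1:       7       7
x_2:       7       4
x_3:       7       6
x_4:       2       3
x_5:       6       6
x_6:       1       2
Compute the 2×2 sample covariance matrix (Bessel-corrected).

Step 1 — column means:
  mean(A) = (7 + 7 + 7 + 2 + 6 + 1) / 6 = 30/6 = 5
  mean(B) = (7 + 4 + 6 + 3 + 6 + 2) / 6 = 28/6 = 4.6667

Step 2 — sample covariance S[i,j] = (1/(n-1)) · Σ_k (x_{k,i} - mean_i) · (x_{k,j} - mean_j), with n-1 = 5.
  S[A,A] = ((2)·(2) + (2)·(2) + (2)·(2) + (-3)·(-3) + (1)·(1) + (-4)·(-4)) / 5 = 38/5 = 7.6
  S[A,B] = ((2)·(2.3333) + (2)·(-0.6667) + (2)·(1.3333) + (-3)·(-1.6667) + (1)·(1.3333) + (-4)·(-2.6667)) / 5 = 23/5 = 4.6
  S[B,B] = ((2.3333)·(2.3333) + (-0.6667)·(-0.6667) + (1.3333)·(1.3333) + (-1.6667)·(-1.6667) + (1.3333)·(1.3333) + (-2.6667)·(-2.6667)) / 5 = 19.3333/5 = 3.8667

S is symmetric (S[j,i] = S[i,j]). Assembling:

S = [[7.6, 4.6],
 [4.6, 3.8667]]


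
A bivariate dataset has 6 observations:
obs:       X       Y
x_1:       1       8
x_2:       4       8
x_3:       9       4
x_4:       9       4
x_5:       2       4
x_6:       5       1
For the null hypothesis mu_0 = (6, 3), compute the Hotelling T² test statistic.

Step 1 — sample mean vector:
  mean(X) = (1 + 4 + 9 + 9 + 2 + 5) / 6 = 30/6 = 5
  mean(Y) = (8 + 8 + 4 + 4 + 4 + 1) / 6 = 29/6 = 4.8333
  x̄ = (5, 4.8333),  deviation x̄ - mu_0 = (5, 4.8333) - (6, 3) = (-1, 1.8333).

Step 2 — sample covariance matrix, S[i,j] = (1/(n-1)) · Σ_k (x_{k,i} - mean_i) · (x_{k,j} - mean_j), divisor n-1 = 5:
  S[X,X] = ((-4)·(-4) + (-1)·(-1) + (4)·(4) + (4)·(4) + (-3)·(-3) + (0)·(0)) / 5 = 58/5 = 11.6
  S[X,Y] = ((-4)·(3.1667) + (-1)·(3.1667) + (4)·(-0.8333) + (4)·(-0.8333) + (-3)·(-0.8333) + (0)·(-3.8333)) / 5 = -20/5 = -4
  S[Y,Y] = ((3.1667)·(3.1667) + (3.1667)·(3.1667) + (-0.8333)·(-0.8333) + (-0.8333)·(-0.8333) + (-0.8333)·(-0.8333) + (-3.8333)·(-3.8333)) / 5 = 36.8333/5 = 7.3667
  S = [[11.6, -4],
 [-4, 7.3667]].

Step 3 — invert S. det(S) = 11.6·7.3667 - (-4)² = 69.4533.
  S^{-1} = (1/det) · [[d, -b], [-b, a]] = [[0.1061, 0.0576],
 [0.0576, 0.167]].

Step 4 — quadratic form (x̄ - mu_0)^T · S^{-1} · (x̄ - mu_0):
  S^{-1} · (x̄ - mu_0) = (-0.0005, 0.2486),
  (x̄ - mu_0)^T · [...] = (-1)·(-0.0005) + (1.8333)·(0.2486) = 0.4563.

Step 5 — scale by n: T² = 6 · 0.4563 = 2.7376.

T² ≈ 2.7376


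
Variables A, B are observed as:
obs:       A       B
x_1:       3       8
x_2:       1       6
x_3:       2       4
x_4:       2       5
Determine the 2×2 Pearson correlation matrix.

Step 1 — column means:
  mean(A) = (3 + 1 + 2 + 2) / 4 = 8/4 = 2
  mean(B) = (8 + 6 + 4 + 5) / 4 = 23/4 = 5.75

Step 2 — sample variances and covariances s[i,j] = (1/(n-1)) · Σ_k (x_{k,i} - mean_i) · (x_{k,j} - mean_j), with n-1 = 3:
  s[A,A] = ((1)·(1) + (-1)·(-1) + (0)·(0) + (0)·(0)) / 3 = 2/3 = 0.6667
  s[A,B] = ((1)·(2.25) + (-1)·(0.25) + (0)·(-1.75) + (0)·(-0.75)) / 3 = 2/3 = 0.6667
  s[B,B] = ((2.25)·(2.25) + (0.25)·(0.25) + (-1.75)·(-1.75) + (-0.75)·(-0.75)) / 3 = 8.75/3 = 2.9167
  Sample standard deviations s_i = √(s[i,i]):
  s(A) = √(0.6667) = 0.8165
  s(B) = √(2.9167) = 1.7078

Step 3 — r_{ij} = s_{ij} / (s_i · s_j):
  r[A,A] = 1 (diagonal).
  r[A,B] = 0.6667 / (0.8165 · 1.7078) = 0.6667 / 1.3944 = 0.4781
  r[B,B] = 1 (diagonal).

R is symmetric with unit diagonal. Assembling:

R = [[1, 0.4781],
 [0.4781, 1]]
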